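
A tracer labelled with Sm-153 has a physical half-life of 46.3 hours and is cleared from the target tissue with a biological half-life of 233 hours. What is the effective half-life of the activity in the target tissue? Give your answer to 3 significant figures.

1/t_eff = 1/t_phys + 1/t_biol = 1/46.3 + 1/233 = 0.02589 per hour.
t_eff = 46.3 × 233 / (46.3 + 233) ≈ 38.625 hours.

38.6 hours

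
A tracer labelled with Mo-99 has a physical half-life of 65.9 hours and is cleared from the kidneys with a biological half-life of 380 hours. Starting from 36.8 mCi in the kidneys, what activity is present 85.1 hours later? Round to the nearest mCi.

13 mCi

1/t_eff = 1/t_phys + 1/t_biol = 1/65.9 + 1/380 = 0.017806 per hour.
t_eff = 65.9 × 380 / (65.9 + 380) ≈ 56.161 hours.
Remaining = 36.8 × (1/2)^(85.1/56.161) = 36.8 × (1/2)^1.5153 ≈ 12.874 mCi.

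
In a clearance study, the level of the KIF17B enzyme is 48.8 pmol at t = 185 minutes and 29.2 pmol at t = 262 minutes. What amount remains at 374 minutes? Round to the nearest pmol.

Over Δt = 262 − 185 = 77 minutes, the level fell by a factor of 48.8/29.2 ≈ 1.6712.
n = log₂(1.6712) ≈ 0.74091 half-lives, so t½ = 77/0.74091 ≈ 103.93 minutes.
From t = 262 to t = 374: 29.2 × (1/2)^((374−262)/103.93) ≈ 13.835 pmol.

14 pmol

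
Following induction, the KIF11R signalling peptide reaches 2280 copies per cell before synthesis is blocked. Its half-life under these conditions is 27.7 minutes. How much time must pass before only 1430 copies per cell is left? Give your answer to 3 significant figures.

Fraction remaining = 1430/2280 ≈ 0.62719.
n = log₂(2280/1430) = ln(1.5944)/ln 2 ≈ 0.67302 half-lives.
t = n × t½ = 0.67302 × 27.7 ≈ 18.643 minutes.

18.6 minutes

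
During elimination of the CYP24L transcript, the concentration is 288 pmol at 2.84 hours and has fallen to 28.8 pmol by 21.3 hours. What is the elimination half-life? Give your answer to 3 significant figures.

5.56 hours

Over Δt = 21.3 − 2.84 = 18.46 hours, the level fell by a factor of 288/28.8 ≈ 10.
n = log₂(10) ≈ 3.3219 half-lives, so t½ = 18.46/3.3219 ≈ 5.557 hours.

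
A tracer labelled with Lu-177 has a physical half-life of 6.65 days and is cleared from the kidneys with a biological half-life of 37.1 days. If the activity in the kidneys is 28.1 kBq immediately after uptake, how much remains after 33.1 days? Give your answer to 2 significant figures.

1/t_eff = 1/t_phys + 1/t_biol = 1/6.65 + 1/37.1 = 0.17733 per day.
t_eff = 6.65 × 37.1 / (6.65 + 37.1) ≈ 5.6392 days.
Remaining = 28.1 × (1/2)^(33.1/5.6392) = 28.1 × (1/2)^5.8696 ≈ 0.48059 kBq.

0.48 kBq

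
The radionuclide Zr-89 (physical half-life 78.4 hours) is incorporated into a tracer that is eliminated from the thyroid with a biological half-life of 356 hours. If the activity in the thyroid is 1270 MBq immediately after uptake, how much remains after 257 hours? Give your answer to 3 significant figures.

1/t_eff = 1/t_phys + 1/t_biol = 1/78.4 + 1/356 = 0.015564 per hour.
t_eff = 78.4 × 356 / (78.4 + 356) ≈ 64.25 hours.
Remaining = 1270 × (1/2)^(257/64.25) = 1270 × (1/2)^4 ≈ 79.377 MBq.

79.4 MBq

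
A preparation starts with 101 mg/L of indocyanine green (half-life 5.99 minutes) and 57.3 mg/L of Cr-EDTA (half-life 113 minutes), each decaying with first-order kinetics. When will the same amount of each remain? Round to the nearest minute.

5 minutes

Set 101·(1/2)^(t/5.99) = 57.3·(1/2)^(t/113).
Taking log₂: log₂(101/57.3) = t·(1/5.99 − 1/113).
log₂(1.7627) = 0.81775; 1/5.99 − 1/113 = 0.1581.
t = 0.81775 / 0.1581 ≈ 5.1725 minutes.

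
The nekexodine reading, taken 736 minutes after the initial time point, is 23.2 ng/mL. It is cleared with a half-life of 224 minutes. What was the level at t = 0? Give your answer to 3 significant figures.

226 ng/mL

Number of half-lives elapsed: n = 736/224 ≈ 3.2857.
A₀ = A × 2^n = 23.2 × 2^3.2857 = 23.2 × 9.7521 ≈ 226.25 ng/mL.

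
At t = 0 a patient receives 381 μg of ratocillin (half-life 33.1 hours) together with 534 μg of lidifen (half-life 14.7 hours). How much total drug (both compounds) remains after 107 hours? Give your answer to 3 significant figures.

44.0 μg

ratocillin: 381 × (1/2)^(107/33.1) = 381 × (1/2)^3.2326 ≈ 40.533 μg.
lidifen: 534 × (1/2)^(107/14.7) = 534 × (1/2)^7.2789 ≈ 3.4385 μg.
Total = 40.533 + 3.4385 ≈ 43.971 μg.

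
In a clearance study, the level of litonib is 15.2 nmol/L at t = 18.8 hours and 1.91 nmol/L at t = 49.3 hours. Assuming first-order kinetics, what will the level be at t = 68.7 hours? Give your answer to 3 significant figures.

0.511 nmol/L

Over Δt = 49.3 − 18.8 = 30.5 hours, the level fell by a factor of 15.2/1.91 ≈ 7.9581.
n = log₂(7.9581) ≈ 2.9924 half-lives, so t½ = 30.5/2.9924 ≈ 10.192 hours.
From t = 49.3 to t = 68.7: 1.91 × (1/2)^((68.7−49.3)/10.192) ≈ 0.51057 nmol/L.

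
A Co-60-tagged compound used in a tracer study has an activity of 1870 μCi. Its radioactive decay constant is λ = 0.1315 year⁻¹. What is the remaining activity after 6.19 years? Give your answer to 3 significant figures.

t½ = ln 2 / λ = 0.69315 / 0.1315 ≈ 5.2711 years.
Number of half-lives: n = 6.19/5.2711 ≈ 1.1743.
Remaining = 1870 × (1/2)^1.1743 = 1870 × 0.44309 ≈ 828.58 μCi.

829 μCi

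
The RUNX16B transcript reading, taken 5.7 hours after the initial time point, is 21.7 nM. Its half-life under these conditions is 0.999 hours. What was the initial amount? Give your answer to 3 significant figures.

Number of half-lives elapsed: n = 5.7/0.999 ≈ 5.7057.
A₀ = A × 2^n = 21.7 × 2^5.7057 = 21.7 × 52.19 ≈ 1132.5 nM.

1130 nM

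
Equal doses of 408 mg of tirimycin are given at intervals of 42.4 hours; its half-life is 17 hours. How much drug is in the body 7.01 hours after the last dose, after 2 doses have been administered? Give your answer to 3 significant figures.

361 mg

The 2 doses were given 49.41, 7.01 hours ago.
Total = 408·(1/2)^(49.41/17) + 408·(1/2)^(7.01/17)
      = 54.416 + 306.57 ≈ 360.99 mg.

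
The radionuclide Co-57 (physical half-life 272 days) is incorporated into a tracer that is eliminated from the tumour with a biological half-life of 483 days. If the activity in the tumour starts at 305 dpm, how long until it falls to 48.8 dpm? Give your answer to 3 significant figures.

460 days

1/t_eff = 1/t_phys + 1/t_biol = 1/272 + 1/483 = 0.0057469 per day.
t_eff = 272 × 483 / (272 + 483) ≈ 174.01 days.
n = log₂(305/48.8) ≈ 2.6439; t = 2.6439 × 174.01 ≈ 460.05 days.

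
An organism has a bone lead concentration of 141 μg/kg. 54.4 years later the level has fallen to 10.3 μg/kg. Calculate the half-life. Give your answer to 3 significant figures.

14.4 years

A/A₀ = 10.3/141 ≈ 0.07305.
n = log₂(13.689) ≈ 3.775 half-lives elapsed in 54.4 years.
t½ = 54.4/3.775 ≈ 14.411 years.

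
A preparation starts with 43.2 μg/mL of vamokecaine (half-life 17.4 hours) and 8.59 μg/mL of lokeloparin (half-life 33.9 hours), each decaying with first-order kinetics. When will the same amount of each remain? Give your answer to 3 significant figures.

83.3 hours

Set 43.2·(1/2)^(t/17.4) = 8.59·(1/2)^(t/33.9).
Taking log₂: log₂(43.2/8.59) = t·(1/17.4 − 1/33.9).
log₂(5.0291) = 2.3303; 1/17.4 − 1/33.9 = 0.027973.
t = 2.3303 / 0.027973 ≈ 83.306 hours.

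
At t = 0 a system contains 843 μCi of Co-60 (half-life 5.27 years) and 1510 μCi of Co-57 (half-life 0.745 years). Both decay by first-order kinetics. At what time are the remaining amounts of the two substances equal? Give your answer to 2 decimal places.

Set 843·(1/2)^(t/5.27) = 1510·(1/2)^(t/0.745).
Taking log₂: log₂(843/1510) = t·(1/5.27 − 1/0.745).
log₂(0.55828) = -0.84094; 1/5.27 − 1/0.745 = -1.1525.
t = -0.84094 / -1.1525 ≈ 0.72965 years.

0.73 years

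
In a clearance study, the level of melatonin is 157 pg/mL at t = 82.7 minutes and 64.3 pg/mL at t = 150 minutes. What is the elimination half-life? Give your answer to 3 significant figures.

Over Δt = 150 − 82.7 = 67.3 minutes, the level fell by a factor of 157/64.3 ≈ 2.4417.
n = log₂(2.4417) ≈ 1.2879 half-lives, so t½ = 67.3/1.2879 ≈ 52.257 minutes.

52.3 minutes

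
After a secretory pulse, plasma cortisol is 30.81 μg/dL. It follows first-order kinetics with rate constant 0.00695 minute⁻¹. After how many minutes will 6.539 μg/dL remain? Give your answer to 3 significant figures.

t½ = ln 2 / k = 0.69315 / 0.00695 ≈ 99.733 minutes.
Fraction remaining = 6.539/30.81 ≈ 0.21224.
n = log₂(30.81/6.539) = ln(4.7117)/ln 2 ≈ 2.2363 half-lives.
t = n × t½ = 2.2363 × 99.733 ≈ 223.03 minutes.

223 minutes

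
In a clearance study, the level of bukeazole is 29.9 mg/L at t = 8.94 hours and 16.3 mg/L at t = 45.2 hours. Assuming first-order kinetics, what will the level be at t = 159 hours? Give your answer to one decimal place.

2.4 mg/L

Over Δt = 45.2 − 8.94 = 36.26 hours, the level fell by a factor of 29.9/16.3 ≈ 1.8344.
n = log₂(1.8344) ≈ 0.87527 half-lives, so t½ = 36.26/0.87527 ≈ 41.427 hours.
From t = 45.2 to t = 159: 16.3 × (1/2)^((159−45.2)/41.427) ≈ 2.4281 mg/L.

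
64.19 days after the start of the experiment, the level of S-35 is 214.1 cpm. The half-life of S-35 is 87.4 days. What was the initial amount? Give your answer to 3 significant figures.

Number of half-lives elapsed: n = 64.19/87.4 ≈ 0.73444.
A₀ = A × 2^n = 214.1 × 2^0.73444 = 214.1 × 1.6638 ≈ 356.21 cpm.

356 cpm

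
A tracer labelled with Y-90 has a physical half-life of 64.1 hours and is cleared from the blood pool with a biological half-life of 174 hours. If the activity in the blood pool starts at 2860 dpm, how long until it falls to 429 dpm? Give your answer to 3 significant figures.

1/t_eff = 1/t_phys + 1/t_biol = 1/64.1 + 1/174 = 0.021348 per hour.
t_eff = 64.1 × 174 / (64.1 + 174) ≈ 46.843 hours.
n = log₂(2860/429) ≈ 2.737; t = 2.737 × 46.843 ≈ 128.21 hours.

128 hours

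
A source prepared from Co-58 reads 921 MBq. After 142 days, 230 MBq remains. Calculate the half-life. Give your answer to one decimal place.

A/A₀ = 230/921 ≈ 0.24973.
n = log₂(4.0043) ≈ 2.0016 half-lives elapsed in 142 days.
t½ = 142/2.0016 ≈ 70.944 days.

70.9 days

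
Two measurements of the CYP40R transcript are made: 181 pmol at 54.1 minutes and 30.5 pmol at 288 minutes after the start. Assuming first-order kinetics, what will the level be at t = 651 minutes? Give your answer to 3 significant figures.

Over Δt = 288 − 54.1 = 233.9 minutes, the level fell by a factor of 181/30.5 ≈ 5.9344.
n = log₂(5.9344) ≈ 2.5691 half-lives, so t½ = 233.9/2.5691 ≈ 91.043 minutes.
From t = 288 to t = 651: 30.5 × (1/2)^((651−288)/91.043) ≈ 1.9234 pmol.

1.92 pmol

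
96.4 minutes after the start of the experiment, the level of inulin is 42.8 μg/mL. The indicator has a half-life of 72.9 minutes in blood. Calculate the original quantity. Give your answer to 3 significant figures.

Number of half-lives elapsed: n = 96.4/72.9 ≈ 1.3224.
A₀ = A × 2^n = 42.8 × 2^1.3224 = 42.8 × 2.5007 ≈ 107.03 μg/mL.

107 μg/mL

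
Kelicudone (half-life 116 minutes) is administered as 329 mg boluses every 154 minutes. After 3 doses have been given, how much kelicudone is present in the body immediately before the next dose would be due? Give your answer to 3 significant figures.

The 3 doses were given 462, 308, 154 minutes ago.
Total = 329·(1/2)^(462/116) + 329·(1/2)^(308/116) + 329·(1/2)^(154/116)
      = 20.81 + 52.229 + 131.08 ≈ 204.12 mg.

204 mg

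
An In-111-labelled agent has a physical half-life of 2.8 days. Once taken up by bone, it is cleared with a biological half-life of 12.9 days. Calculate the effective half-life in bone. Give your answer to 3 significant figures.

1/t_eff = 1/t_phys + 1/t_biol = 1/2.8 + 1/12.9 = 0.43466 per day.
t_eff = 2.8 × 12.9 / (2.8 + 12.9) ≈ 2.3006 days.

2.30 days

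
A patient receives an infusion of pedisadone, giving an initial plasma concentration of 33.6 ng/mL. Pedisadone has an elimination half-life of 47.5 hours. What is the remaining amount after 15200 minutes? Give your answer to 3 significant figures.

Convert the elapsed time: 15200 minutes = 253.333 hours.
Number of half-lives: n = 253.333/47.5 ≈ 5.3333.
Remaining = 33.6 × (1/2)^5.3333 = 33.6 × 0.024803 ≈ 0.83339 ng/mL.

0.833 ng/mL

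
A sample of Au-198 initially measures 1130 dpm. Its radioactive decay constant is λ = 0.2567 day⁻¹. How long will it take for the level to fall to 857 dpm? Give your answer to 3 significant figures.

1.08 days

t½ = ln 2 / λ = 0.69315 / 0.2567 ≈ 2.7002 days.
Fraction remaining = 857/1130 ≈ 0.75841.
n = log₂(1130/857) = ln(1.3186)/ln 2 ≈ 0.39896 half-lives.
t = n × t½ = 0.39896 × 2.7002 ≈ 1.0773 days.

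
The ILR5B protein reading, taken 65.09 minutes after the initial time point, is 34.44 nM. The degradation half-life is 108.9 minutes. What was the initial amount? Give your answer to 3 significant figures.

Number of half-lives elapsed: n = 65.09/108.9 ≈ 0.5977.
A₀ = A × 2^n = 34.44 × 2^0.5977 = 34.44 × 1.5133 ≈ 52.118 nM.

52.1 nM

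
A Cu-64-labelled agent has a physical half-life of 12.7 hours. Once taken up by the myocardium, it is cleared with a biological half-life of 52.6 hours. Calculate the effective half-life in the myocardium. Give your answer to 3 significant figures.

10.2 hours

1/t_eff = 1/t_phys + 1/t_biol = 1/12.7 + 1/52.6 = 0.097752 per hour.
t_eff = 12.7 × 52.6 / (12.7 + 52.6) ≈ 10.23 hours.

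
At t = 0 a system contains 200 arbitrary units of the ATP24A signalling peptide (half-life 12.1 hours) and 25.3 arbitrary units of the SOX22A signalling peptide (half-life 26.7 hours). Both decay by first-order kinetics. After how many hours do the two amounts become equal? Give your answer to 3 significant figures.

Set 200·(1/2)^(t/12.1) = 25.3·(1/2)^(t/26.7).
Taking log₂: log₂(200/25.3) = t·(1/12.1 − 1/26.7).
log₂(7.9051) = 2.9828; 1/12.1 − 1/26.7 = 0.045191.
t = 2.9828 / 0.045191 ≈ 66.003 hours.

66.0 hours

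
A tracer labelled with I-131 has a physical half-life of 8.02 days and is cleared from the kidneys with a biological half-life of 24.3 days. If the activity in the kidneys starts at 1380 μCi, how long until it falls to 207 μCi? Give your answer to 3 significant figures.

1/t_eff = 1/t_phys + 1/t_biol = 1/8.02 + 1/24.3 = 0.16584 per day.
t_eff = 8.02 × 24.3 / (8.02 + 24.3) ≈ 6.0299 days.
n = log₂(1380/207) ≈ 2.737; t = 2.737 × 6.0299 ≈ 16.504 days.

16.5 days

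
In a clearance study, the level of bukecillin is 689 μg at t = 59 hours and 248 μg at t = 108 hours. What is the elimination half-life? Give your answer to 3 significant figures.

Over Δt = 108 − 59 = 49 hours, the level fell by a factor of 689/248 ≈ 2.7782.
n = log₂(2.7782) ≈ 1.4742 half-lives, so t½ = 49/1.4742 ≈ 33.239 hours.

33.2 hours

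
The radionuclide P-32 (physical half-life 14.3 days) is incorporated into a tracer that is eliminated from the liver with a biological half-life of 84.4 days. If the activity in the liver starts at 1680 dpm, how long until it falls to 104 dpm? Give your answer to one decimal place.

1/t_eff = 1/t_phys + 1/t_biol = 1/14.3 + 1/84.4 = 0.081778 per day.
t_eff = 14.3 × 84.4 / (14.3 + 84.4) ≈ 12.228 days.
n = log₂(1680/104) ≈ 4.0138; t = 4.0138 × 12.228 ≈ 49.081 days.

49.1 days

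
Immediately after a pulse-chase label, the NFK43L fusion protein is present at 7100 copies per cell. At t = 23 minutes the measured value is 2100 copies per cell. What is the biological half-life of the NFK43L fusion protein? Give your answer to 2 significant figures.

13 minutes

A/A₀ = 2100/7100 ≈ 0.29577.
n = log₂(3.381) ≈ 1.7574 half-lives elapsed in 23 minutes.
t½ = 23/1.7574 ≈ 13.087 minutes.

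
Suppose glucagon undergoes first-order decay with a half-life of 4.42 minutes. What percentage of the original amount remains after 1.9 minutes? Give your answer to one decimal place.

74.2%

n = 1.9/4.42 ≈ 0.42986 half-lives.
Fraction remaining = (1/2)^0.42986 ≈ 0.74233, i.e. 74.233%.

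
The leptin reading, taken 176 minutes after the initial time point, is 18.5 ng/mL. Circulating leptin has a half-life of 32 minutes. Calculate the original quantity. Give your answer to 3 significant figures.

Number of half-lives elapsed: n = 176/32 ≈ 5.5.
A₀ = A × 2^n = 18.5 × 2^5.5 = 18.5 × 45.255 ≈ 837.21 ng/mL.

837 ng/mL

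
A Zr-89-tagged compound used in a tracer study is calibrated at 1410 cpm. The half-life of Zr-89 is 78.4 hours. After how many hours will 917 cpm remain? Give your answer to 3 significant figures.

Fraction remaining = 917/1410 ≈ 0.65035.
n = log₂(1410/917) = ln(1.5376)/ln 2 ≈ 0.6207 half-lives.
t = n × t½ = 0.6207 × 78.4 ≈ 48.663 hours.

48.7 hours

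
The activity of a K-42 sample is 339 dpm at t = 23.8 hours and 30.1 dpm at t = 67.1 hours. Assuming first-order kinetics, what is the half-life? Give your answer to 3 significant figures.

12.4 hours

Over Δt = 67.1 − 23.8 = 43.3 hours, the level fell by a factor of 339/30.1 ≈ 11.262.
n = log₂(11.262) ≈ 3.4934 half-lives, so t½ = 43.3/3.4934 ≈ 12.395 hours.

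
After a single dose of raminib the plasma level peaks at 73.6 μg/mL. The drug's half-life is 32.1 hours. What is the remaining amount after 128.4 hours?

4.6 μg/mL

Elapsed time is 4 half-lives (128.4/32.1).
Each half-life halves the amount: 73.6 × (1/2)^4 = 73.6/16 = 4.6 μg/mL.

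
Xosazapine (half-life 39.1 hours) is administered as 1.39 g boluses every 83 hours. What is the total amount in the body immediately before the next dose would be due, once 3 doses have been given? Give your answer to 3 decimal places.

0.409 g

The 3 doses were given 249, 166, 83 hours ago.
Total = 1.39·(1/2)^(249/39.1) + 1.39·(1/2)^(166/39.1) + 1.39·(1/2)^(83/39.1)
      = 0.016826 + 0.07328 + 0.31915 ≈ 0.40926 g.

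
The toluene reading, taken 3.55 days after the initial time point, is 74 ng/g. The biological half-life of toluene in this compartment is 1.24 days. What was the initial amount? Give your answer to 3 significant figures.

Number of half-lives elapsed: n = 3.55/1.24 ≈ 2.8629.
A₀ = A × 2^n = 74 × 2^2.8629 = 74 × 7.2748 ≈ 538.33 ng/g.

538 ng/g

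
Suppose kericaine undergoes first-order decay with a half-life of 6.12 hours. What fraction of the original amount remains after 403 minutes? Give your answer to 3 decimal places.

403 minutes = 6.71667 hours.
n = 6.71667/6.12 ≈ 1.0975 half-lives.
Fraction remaining = (1/2)^1.0975 ≈ 0.46733.

0.467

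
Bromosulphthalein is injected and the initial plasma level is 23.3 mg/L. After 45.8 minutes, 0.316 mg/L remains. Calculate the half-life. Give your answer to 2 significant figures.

7.4 minutes

A/A₀ = 0.316/23.3 ≈ 0.013562.
n = log₂(73.734) ≈ 6.2043 half-lives elapsed in 45.8 minutes.
t½ = 45.8/6.2043 ≈ 7.382 minutes.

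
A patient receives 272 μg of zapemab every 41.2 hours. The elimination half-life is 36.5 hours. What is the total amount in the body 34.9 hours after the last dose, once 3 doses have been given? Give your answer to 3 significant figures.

The 3 doses were given 117.3, 76.1, 34.9 hours ago.
Total = 272·(1/2)^(117.3/36.5) + 272·(1/2)^(76.1/36.5) + 272·(1/2)^(34.9/36.5)
      = 29.319 + 64.112 + 140.2 ≈ 233.63 μg.

234 μg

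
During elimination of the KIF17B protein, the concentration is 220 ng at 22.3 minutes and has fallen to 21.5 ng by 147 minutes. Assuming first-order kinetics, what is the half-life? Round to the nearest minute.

37 minutes

Over Δt = 147 − 22.3 = 124.7 minutes, the level fell by a factor of 220/21.5 ≈ 10.233.
n = log₂(10.233) ≈ 3.3551 half-lives, so t½ = 124.7/3.3551 ≈ 37.167 minutes.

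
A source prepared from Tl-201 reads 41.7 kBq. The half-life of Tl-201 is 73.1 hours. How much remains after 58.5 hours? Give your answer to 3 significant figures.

23.9 kBq

Number of half-lives: n = 58.5/73.1 ≈ 0.80027.
Remaining = 41.7 × (1/2)^0.80027 = 41.7 × 0.57424 ≈ 23.946 kBq.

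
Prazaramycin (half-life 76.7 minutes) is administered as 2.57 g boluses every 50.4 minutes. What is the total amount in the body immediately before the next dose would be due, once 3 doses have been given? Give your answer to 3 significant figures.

The 3 doses were given 151.2, 100.8, 50.4 minutes ago.
Total = 2.57·(1/2)^(151.2/76.7) + 2.57·(1/2)^(100.8/76.7) + 2.57·(1/2)^(50.4/76.7)
      = 0.6554 + 1.0335 + 1.6298 ≈ 3.3187 g.

3.32 g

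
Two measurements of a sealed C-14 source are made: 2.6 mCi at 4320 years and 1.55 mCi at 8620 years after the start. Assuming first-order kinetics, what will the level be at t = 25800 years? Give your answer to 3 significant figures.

Over Δt = 8620 − 4320 = 4300 years, the level fell by a factor of 2.6/1.55 ≈ 1.6774.
n = log₂(1.6774) ≈ 0.74624 half-lives, so t½ = 4300/0.74624 ≈ 5762.2 years.
From t = 8620 to t = 25800: 1.55 × (1/2)^((25800−8620)/5762.2) ≈ 0.19625 mCi.

0.196 mCi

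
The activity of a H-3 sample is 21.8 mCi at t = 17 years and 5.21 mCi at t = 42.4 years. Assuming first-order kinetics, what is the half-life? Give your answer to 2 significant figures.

12 years

Over Δt = 42.4 − 17 = 25.4 years, the level fell by a factor of 21.8/5.21 ≈ 4.1843.
n = log₂(4.1843) ≈ 2.065 half-lives, so t½ = 25.4/2.065 ≈ 12.3 years.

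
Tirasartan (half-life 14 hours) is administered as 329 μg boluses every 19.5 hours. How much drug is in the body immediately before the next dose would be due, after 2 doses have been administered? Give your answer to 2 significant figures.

The 2 doses were given 39, 19.5 hours ago.
Total = 329·(1/2)^(39/14) + 329·(1/2)^(19.5/14)
      = 47.71 + 125.29 ≈ 173 μg.

170 μg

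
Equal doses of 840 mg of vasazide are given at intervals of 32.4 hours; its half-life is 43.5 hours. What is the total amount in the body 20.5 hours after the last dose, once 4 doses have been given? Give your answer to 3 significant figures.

The 4 doses were given 117.7, 85.3, 52.9, 20.5 hours ago.
Total = 840·(1/2)^(117.7/43.5) + 840·(1/2)^(85.3/43.5) + 840·(1/2)^(52.9/43.5) + 840·(1/2)^(20.5/43.5)
      = 128.76 + 215.77 + 361.58 + 605.92 ≈ 1312 mg.

1310 mg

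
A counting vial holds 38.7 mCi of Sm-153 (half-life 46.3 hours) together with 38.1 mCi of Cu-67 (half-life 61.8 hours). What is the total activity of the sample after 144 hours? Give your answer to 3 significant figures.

Sm-153: 38.7 × (1/2)^(144/46.3) = 38.7 × (1/2)^3.1102 ≈ 4.4819 mCi.
Cu-67: 38.1 × (1/2)^(144/61.8) = 38.1 × (1/2)^2.3301 ≈ 7.577 mCi.
Total = 4.4819 + 7.577 ≈ 12.059 mCi.

12.1 mCi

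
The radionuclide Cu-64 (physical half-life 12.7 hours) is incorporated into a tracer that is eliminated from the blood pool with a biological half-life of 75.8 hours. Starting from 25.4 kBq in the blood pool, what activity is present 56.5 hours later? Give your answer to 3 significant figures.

0.694 kBq

1/t_eff = 1/t_phys + 1/t_biol = 1/12.7 + 1/75.8 = 0.091933 per hour.
t_eff = 12.7 × 75.8 / (12.7 + 75.8) ≈ 10.878 hours.
Remaining = 25.4 × (1/2)^(56.5/10.878) = 25.4 × (1/2)^5.1942 ≈ 0.69378 kBq.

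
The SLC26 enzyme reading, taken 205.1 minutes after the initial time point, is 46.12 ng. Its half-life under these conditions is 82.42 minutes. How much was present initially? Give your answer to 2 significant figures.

Number of half-lives elapsed: n = 205.1/82.42 ≈ 2.4885.
A₀ = A × 2^n = 46.12 × 2^2.4885 = 46.12 × 5.6118 ≈ 258.82 ng.

260 ng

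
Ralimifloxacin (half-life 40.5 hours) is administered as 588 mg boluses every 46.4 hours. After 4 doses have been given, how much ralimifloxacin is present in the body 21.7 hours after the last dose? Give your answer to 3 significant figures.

709 mg

The 4 doses were given 160.9, 114.5, 68.1, 21.7 hours ago.
Total = 588·(1/2)^(160.9/40.5) + 588·(1/2)^(114.5/40.5) + 588·(1/2)^(68.1/40.5) + 588·(1/2)^(21.7/40.5)
      = 37.448 + 82.855 + 183.32 + 405.59 ≈ 709.21 mg.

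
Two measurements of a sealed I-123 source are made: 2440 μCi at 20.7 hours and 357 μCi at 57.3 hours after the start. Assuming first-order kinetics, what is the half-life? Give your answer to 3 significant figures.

Over Δt = 57.3 − 20.7 = 36.6 hours, the level fell by a factor of 2440/357 ≈ 6.8347.
n = log₂(6.8347) ≈ 2.7729 half-lives, so t½ = 36.6/2.7729 ≈ 13.199 hours.

13.2 hours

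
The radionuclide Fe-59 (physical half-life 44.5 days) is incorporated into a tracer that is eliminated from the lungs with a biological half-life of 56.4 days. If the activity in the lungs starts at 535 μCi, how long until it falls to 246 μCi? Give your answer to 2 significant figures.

1/t_eff = 1/t_phys + 1/t_biol = 1/44.5 + 1/56.4 = 0.040202 per day.
t_eff = 44.5 × 56.4 / (44.5 + 56.4) ≈ 24.874 days.
n = log₂(535/246) ≈ 1.1209; t = 1.1209 × 24.874 ≈ 27.881 days.

28 days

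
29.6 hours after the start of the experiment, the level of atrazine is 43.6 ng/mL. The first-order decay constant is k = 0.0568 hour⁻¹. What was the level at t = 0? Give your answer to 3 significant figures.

234 ng/mL

t½ = ln 2 / k = 0.69315 / 0.0568 ≈ 12.203 hours.
Number of half-lives elapsed: n = 29.6/12.203 ≈ 2.4256.
A₀ = A × 2^n = 43.6 × 2^2.4256 = 43.6 × 5.3724 ≈ 234.24 ng/mL.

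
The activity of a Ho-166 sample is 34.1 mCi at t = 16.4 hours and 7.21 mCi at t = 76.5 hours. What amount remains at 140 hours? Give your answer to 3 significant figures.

1.40 mCi

Over Δt = 76.5 − 16.4 = 60.1 hours, the level fell by a factor of 34.1/7.21 ≈ 4.7295.
n = log₂(4.7295) ≈ 2.2417 half-lives, so t½ = 60.1/2.2417 ≈ 26.81 hours.
From t = 76.5 to t = 140: 7.21 × (1/2)^((140−76.5)/26.81) ≈ 1.3962 mCi.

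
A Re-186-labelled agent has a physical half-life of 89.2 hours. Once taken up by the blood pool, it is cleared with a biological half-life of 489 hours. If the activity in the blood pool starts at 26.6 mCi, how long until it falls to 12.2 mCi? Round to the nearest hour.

85 hours

1/t_eff = 1/t_phys + 1/t_biol = 1/89.2 + 1/489 = 0.013256 per hour.
t_eff = 89.2 × 489 / (89.2 + 489) ≈ 75.439 hours.
n = log₂(26.6/12.2) ≈ 1.1245; t = 1.1245 × 75.439 ≈ 84.834 hours.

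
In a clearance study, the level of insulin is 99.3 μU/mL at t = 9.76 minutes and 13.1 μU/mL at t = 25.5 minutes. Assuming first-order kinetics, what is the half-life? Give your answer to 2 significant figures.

5.4 minutes

Over Δt = 25.5 − 9.76 = 15.74 minutes, the level fell by a factor of 99.3/13.1 ≈ 7.5802.
n = log₂(7.5802) ≈ 2.9222 half-lives, so t½ = 15.74/2.9222 ≈ 5.3863 minutes.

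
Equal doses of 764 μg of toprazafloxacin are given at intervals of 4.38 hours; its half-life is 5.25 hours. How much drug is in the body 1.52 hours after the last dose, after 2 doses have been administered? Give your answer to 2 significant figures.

980 μg

The 2 doses were given 5.9, 1.52 hours ago.
Total = 764·(1/2)^(5.9/5.25) + 764·(1/2)^(1.52/5.25)
      = 350.58 + 625.08 ≈ 975.67 μg.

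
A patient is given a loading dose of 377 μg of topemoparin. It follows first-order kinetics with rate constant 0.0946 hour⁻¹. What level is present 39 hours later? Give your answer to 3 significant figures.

9.42 μg

t½ = ln 2 / λ = 0.69315 / 0.0946 ≈ 7.3271 hours.
Number of half-lives: n = 39/7.3271 ≈ 5.3227.
Remaining = 377 × (1/2)^5.3227 = 377 × 0.024987 ≈ 9.4201 μg.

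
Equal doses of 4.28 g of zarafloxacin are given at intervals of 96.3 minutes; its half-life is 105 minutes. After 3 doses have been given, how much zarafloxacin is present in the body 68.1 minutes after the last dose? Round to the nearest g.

The 3 doses were given 260.7, 164.4, 68.1 minutes ago.
Total = 4.28·(1/2)^(260.7/105) + 4.28·(1/2)^(164.4/105) + 4.28·(1/2)^(68.1/105)
      = 0.76565 + 1.4458 + 2.7303 ≈ 4.9417 g.

5 g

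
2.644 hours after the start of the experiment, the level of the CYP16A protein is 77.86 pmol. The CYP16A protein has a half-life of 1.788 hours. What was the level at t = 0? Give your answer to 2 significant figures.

220 pmol

Number of half-lives elapsed: n = 2.644/1.788 ≈ 1.4787.
A₀ = A × 2^n = 77.86 × 2^1.4787 = 77.86 × 2.7871 ≈ 217 pmol.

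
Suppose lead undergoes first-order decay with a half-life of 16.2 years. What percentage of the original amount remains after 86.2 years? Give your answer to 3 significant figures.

2.50%

n = 86.2/16.2 ≈ 5.321 half-lives.
Fraction remaining = (1/2)^5.321 ≈ 0.025016, i.e. 2.5016%.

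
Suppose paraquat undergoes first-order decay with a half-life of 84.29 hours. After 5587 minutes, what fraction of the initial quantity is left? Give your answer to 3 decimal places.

0.465

5587 minutes = 93.1167 hours.
n = 93.1167/84.29 ≈ 1.1047 half-lives.
Fraction remaining = (1/2)^1.1047 ≈ 0.46499.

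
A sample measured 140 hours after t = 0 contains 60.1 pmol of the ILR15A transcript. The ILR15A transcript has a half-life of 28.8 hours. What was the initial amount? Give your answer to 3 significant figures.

Number of half-lives elapsed: n = 140/28.8 ≈ 4.8611.
A₀ = A × 2^n = 60.1 × 2^4.8611 = 60.1 × 29.063 ≈ 1746.7 pmol.

1750 pmol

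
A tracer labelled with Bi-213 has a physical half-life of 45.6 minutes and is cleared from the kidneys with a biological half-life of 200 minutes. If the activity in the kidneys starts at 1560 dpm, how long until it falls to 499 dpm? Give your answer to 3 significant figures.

61.1 minutes

1/t_eff = 1/t_phys + 1/t_biol = 1/45.6 + 1/200 = 0.02693 per minute.
t_eff = 45.6 × 200 / (45.6 + 200) ≈ 37.134 minutes.
n = log₂(1560/499) ≈ 1.6444; t = 1.6444 × 37.134 ≈ 61.064 minutes.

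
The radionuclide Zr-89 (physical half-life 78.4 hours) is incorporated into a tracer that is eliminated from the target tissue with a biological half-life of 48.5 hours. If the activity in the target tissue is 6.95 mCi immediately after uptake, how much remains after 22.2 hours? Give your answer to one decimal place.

1/t_eff = 1/t_phys + 1/t_biol = 1/78.4 + 1/48.5 = 0.033374 per hour.
t_eff = 78.4 × 48.5 / (78.4 + 48.5) ≈ 29.964 hours.
Remaining = 6.95 × (1/2)^(22.2/29.964) = 6.95 × (1/2)^0.7409 ≈ 4.1587 mCi.

4.2 mCi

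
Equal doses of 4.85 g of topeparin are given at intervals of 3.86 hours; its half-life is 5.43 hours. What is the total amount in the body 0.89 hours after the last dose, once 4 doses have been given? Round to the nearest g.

The 4 doses were given 12.47, 8.61, 4.75, 0.89 hours ago.
Total = 4.85·(1/2)^(12.47/5.43) + 4.85·(1/2)^(8.61/5.43) + 4.85·(1/2)^(4.75/5.43) + 4.85·(1/2)^(0.89/5.43)
      = 0.98725 + 1.6159 + 2.6449 + 4.3291 ≈ 9.5772 g.

10 g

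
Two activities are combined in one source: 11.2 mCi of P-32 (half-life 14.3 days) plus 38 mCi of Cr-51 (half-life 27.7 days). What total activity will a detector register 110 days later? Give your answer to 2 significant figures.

P-32: 11.2 × (1/2)^(110/14.3) = 11.2 × (1/2)^7.6923 ≈ 0.054151 mCi.
Cr-51: 38 × (1/2)^(110/27.7) = 38 × (1/2)^3.9711 ≈ 2.423 mCi.
Total = 0.054151 + 2.423 ≈ 2.4772 mCi.

2.5 mCi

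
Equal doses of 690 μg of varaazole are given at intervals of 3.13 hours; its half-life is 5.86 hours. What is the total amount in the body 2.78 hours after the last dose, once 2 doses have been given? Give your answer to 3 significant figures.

The 2 doses were given 5.91, 2.78 hours ago.
Total = 690·(1/2)^(5.91/5.86) + 690·(1/2)^(2.78/5.86)
      = 342.97 + 496.64 ≈ 839.6 μg.

840 μg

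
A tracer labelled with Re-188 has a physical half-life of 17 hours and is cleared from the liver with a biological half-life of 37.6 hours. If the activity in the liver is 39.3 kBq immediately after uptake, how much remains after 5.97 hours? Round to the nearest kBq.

1/t_eff = 1/t_phys + 1/t_biol = 1/17 + 1/37.6 = 0.085419 per hour.
t_eff = 17 × 37.6 / (17 + 37.6) ≈ 11.707 hours.
Remaining = 39.3 × (1/2)^(5.97/11.707) = 39.3 × (1/2)^0.50995 ≈ 27.598 kBq.

28 kBq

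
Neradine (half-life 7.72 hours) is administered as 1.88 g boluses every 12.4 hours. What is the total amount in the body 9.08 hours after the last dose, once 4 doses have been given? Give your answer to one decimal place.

The 4 doses were given 46.28, 33.88, 21.48, 9.08 hours ago.
Total = 1.88·(1/2)^(46.28/7.72) + 1.88·(1/2)^(33.88/7.72) + 1.88·(1/2)^(21.48/7.72) + 1.88·(1/2)^(9.08/7.72)
      = 0.029481 + 0.089755 + 0.27326 + 0.83195 ≈ 1.2244 g.

1.2 g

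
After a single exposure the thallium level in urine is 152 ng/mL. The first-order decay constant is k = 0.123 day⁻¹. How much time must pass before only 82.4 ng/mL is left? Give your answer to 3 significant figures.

t½ = ln 2 / k = 0.69315 / 0.123 ≈ 5.6353 days.
Fraction remaining = 82.4/152 ≈ 0.54211.
n = log₂(152/82.4) = ln(1.8447)/ln 2 ≈ 0.88336 half-lives.
t = n × t½ = 0.88336 × 5.6353 ≈ 4.978 days.

4.98 days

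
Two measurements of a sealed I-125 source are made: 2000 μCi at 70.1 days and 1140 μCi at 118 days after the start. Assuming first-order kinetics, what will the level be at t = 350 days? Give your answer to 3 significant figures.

Over Δt = 118 − 70.1 = 47.9 days, the level fell by a factor of 2000/1140 ≈ 1.7544.
n = log₂(1.7544) ≈ 0.81097 half-lives, so t½ = 47.9/0.81097 ≈ 59.065 days.
From t = 118 to t = 350: 1140 × (1/2)^((350−118)/59.065) ≈ 74.904 μCi.

74.9 μCi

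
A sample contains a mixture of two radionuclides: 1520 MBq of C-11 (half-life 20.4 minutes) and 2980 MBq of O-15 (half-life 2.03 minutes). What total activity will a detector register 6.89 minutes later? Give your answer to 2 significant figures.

1500 MBq

C-11: 1520 × (1/2)^(6.89/20.4) = 1520 × (1/2)^0.33775 ≈ 1202.7 MBq.
O-15: 2980 × (1/2)^(6.89/2.03) = 2980 × (1/2)^3.3941 ≈ 283.46 MBq.
Total = 1202.7 + 283.46 ≈ 1486.2 MBq.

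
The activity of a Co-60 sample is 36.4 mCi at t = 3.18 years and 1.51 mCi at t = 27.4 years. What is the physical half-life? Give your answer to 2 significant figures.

5.3 years

Over Δt = 27.4 − 3.18 = 24.22 years, the level fell by a factor of 36.4/1.51 ≈ 24.106.
n = log₂(24.106) ≈ 4.5913 half-lives, so t½ = 24.22/4.5913 ≈ 5.2752 years.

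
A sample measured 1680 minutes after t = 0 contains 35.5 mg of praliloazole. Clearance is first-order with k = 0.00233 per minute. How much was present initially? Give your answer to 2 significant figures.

t½ = ln 2 / k = 0.69315 / 0.00233 ≈ 297.49 minutes.
Number of half-lives elapsed: n = 1680/297.49 ≈ 5.6473.
A₀ = A × 2^n = 35.5 × 2^5.6473 = 35.5 × 50.119 ≈ 1779.2 mg.

1800 mg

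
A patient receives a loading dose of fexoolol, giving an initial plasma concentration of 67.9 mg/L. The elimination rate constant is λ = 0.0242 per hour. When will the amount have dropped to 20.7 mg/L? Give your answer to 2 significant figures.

49 hours

t½ = ln 2 / λ = 0.69315 / 0.0242 ≈ 28.642 hours.
Fraction remaining = 20.7/67.9 ≈ 0.30486.
n = log₂(67.9/20.7) = ln(3.2802)/ln 2 ≈ 1.7138 half-lives.
t = n × t½ = 1.7138 × 28.642 ≈ 49.087 hours.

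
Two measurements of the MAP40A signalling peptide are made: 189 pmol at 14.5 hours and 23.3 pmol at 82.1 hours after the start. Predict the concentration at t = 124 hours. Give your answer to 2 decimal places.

6.37 pmol

Over Δt = 82.1 − 14.5 = 67.6 hours, the level fell by a factor of 189/23.3 ≈ 8.1116.
n = log₂(8.1116) ≈ 3.02 half-lives, so t½ = 67.6/3.02 ≈ 22.384 hours.
From t = 82.1 to t = 124: 23.3 × (1/2)^((124−82.1)/22.384) ≈ 6.3661 pmol.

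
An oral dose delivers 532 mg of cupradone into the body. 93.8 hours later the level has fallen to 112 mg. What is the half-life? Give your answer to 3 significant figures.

41.7 hours

A/A₀ = 112/532 ≈ 0.21053.
n = log₂(4.75) ≈ 2.2479 half-lives elapsed in 93.8 hours.
t½ = 93.8/2.2479 ≈ 41.727 hours.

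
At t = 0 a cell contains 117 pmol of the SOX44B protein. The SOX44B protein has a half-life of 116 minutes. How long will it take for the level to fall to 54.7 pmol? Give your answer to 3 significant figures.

127 minutes

Fraction remaining = 54.7/117 ≈ 0.46752.
n = log₂(117/54.7) = ln(2.1389)/ln 2 ≈ 1.0969 half-lives.
t = n × t½ = 1.0969 × 116 ≈ 127.24 minutes.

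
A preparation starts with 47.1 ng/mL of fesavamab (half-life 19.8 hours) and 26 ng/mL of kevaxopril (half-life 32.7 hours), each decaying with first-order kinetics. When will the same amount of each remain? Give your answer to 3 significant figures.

Set 47.1·(1/2)^(t/19.8) = 26·(1/2)^(t/32.7).
Taking log₂: log₂(47.1/26) = t·(1/19.8 − 1/32.7).
log₂(1.8115) = 0.85722; 1/19.8 − 1/32.7 = 0.019924.
t = 0.85722 / 0.019924 ≈ 43.024 hours.

43.0 hours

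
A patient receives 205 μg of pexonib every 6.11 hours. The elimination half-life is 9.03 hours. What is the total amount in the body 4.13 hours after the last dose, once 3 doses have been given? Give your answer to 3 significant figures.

The 3 doses were given 16.35, 10.24, 4.13 hours ago.
Total = 205·(1/2)^(16.35/9.03) + 205·(1/2)^(10.24/9.03) + 205·(1/2)^(4.13/9.03)
      = 58.439 + 93.409 + 149.3 ≈ 301.15 μg.

301 μg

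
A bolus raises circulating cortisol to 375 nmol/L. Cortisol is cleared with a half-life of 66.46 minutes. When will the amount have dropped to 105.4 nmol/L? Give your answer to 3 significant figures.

122 minutes

Fraction remaining = 105.4/375 ≈ 0.28107.
n = log₂(375/105.4) = ln(3.5579)/ln 2 ≈ 1.831 half-lives.
t = n × t½ = 1.831 × 66.46 ≈ 121.69 minutes.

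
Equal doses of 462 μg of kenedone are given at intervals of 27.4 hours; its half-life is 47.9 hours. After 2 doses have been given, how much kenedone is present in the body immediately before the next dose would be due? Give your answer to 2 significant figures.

520 μg

The 2 doses were given 54.8, 27.4 hours ago.
Total = 462·(1/2)^(54.8/47.9) + 462·(1/2)^(27.4/47.9)
      = 209.05 + 310.77 ≈ 519.82 μg.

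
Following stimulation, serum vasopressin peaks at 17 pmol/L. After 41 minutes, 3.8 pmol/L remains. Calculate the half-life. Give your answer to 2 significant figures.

A/A₀ = 3.8/17 ≈ 0.22353.
n = log₂(4.4737) ≈ 2.1615 half-lives elapsed in 41 minutes.
t½ = 41/2.1615 ≈ 18.969 minutes.

19 minutes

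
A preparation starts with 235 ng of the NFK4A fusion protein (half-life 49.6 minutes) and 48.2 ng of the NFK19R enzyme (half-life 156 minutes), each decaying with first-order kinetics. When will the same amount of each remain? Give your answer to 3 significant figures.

166 minutes

Set 235·(1/2)^(t/49.6) = 48.2·(1/2)^(t/156).
Taking log₂: log₂(235/48.2) = t·(1/49.6 − 1/156).
log₂(4.8755) = 2.2856; 1/49.6 − 1/156 = 0.013751.
t = 2.2856 / 0.013751 ≈ 166.21 minutes.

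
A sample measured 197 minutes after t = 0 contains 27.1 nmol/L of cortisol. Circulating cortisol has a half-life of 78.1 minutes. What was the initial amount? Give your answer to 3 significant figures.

Number of half-lives elapsed: n = 197/78.1 ≈ 2.5224.
A₀ = A × 2^n = 27.1 × 2^2.5224 = 27.1 × 5.7454 ≈ 155.7 nmol/L.

156 nmol/L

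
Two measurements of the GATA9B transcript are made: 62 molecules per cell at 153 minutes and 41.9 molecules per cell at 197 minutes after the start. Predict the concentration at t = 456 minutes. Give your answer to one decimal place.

Over Δt = 197 − 153 = 44 minutes, the level fell by a factor of 62/41.9 ≈ 1.4797.
n = log₂(1.4797) ≈ 0.56532 half-lives, so t½ = 44/0.56532 ≈ 77.832 minutes.
From t = 197 to t = 456: 41.9 × (1/2)^((456−197)/77.832) ≈ 4.1734 molecules per cell.

4.2 molecules per cell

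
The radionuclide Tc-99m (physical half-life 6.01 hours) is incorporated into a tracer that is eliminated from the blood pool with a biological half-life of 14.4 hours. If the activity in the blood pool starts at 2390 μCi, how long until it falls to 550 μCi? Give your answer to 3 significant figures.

8.99 hours

1/t_eff = 1/t_phys + 1/t_biol = 1/6.01 + 1/14.4 = 0.23583 per hour.
t_eff = 6.01 × 14.4 / (6.01 + 14.4) ≈ 4.2403 hours.
n = log₂(2390/550) ≈ 2.1195; t = 2.1195 × 4.2403 ≈ 8.9873 hours.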